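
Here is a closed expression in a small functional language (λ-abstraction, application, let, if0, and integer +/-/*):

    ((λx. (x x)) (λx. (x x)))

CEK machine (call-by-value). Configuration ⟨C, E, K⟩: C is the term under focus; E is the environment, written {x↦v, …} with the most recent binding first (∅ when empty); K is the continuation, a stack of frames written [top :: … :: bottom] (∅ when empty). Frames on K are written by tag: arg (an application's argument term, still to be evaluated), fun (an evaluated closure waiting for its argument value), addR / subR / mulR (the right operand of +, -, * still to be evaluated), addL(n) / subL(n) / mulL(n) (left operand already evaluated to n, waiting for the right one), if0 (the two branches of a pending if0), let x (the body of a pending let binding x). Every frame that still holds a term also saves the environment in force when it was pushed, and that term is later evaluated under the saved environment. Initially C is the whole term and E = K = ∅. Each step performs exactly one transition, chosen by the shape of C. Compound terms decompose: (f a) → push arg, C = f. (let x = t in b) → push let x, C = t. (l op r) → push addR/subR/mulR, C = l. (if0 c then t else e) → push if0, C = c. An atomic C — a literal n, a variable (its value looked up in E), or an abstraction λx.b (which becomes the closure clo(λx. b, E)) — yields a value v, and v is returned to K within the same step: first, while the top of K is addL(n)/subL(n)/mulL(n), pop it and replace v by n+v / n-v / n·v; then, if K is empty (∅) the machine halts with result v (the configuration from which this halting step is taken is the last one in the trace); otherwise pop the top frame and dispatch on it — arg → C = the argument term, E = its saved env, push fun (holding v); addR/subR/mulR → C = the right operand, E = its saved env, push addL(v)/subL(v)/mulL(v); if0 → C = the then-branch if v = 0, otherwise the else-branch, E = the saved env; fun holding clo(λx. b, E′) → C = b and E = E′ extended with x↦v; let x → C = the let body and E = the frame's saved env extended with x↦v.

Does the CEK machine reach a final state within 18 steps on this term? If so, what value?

Answer: DIVERGES (no final state within 18 steps)

Machine steps:
t=0: <C=((λx. (x x)) (λx. (x x))), E=∅, K=∅>
t=1: <C=(λx. (x x)), E=∅, K=[arg]>
t=2: <C=(λx. (x x)), E=∅, K=[fun]>
t=3: <C=(x x), E={x↦clo(λx. (x x), ∅)}, K=∅>
t=4: <C=x, E={x↦clo(λx. (x x), ∅)}, K=[arg]>
t=5: <C=x, E={x↦clo(λx. (x x), ∅)}, K=[fun]>
… configuration repeats with period 3 (steps 3–5 recur indefinitely) …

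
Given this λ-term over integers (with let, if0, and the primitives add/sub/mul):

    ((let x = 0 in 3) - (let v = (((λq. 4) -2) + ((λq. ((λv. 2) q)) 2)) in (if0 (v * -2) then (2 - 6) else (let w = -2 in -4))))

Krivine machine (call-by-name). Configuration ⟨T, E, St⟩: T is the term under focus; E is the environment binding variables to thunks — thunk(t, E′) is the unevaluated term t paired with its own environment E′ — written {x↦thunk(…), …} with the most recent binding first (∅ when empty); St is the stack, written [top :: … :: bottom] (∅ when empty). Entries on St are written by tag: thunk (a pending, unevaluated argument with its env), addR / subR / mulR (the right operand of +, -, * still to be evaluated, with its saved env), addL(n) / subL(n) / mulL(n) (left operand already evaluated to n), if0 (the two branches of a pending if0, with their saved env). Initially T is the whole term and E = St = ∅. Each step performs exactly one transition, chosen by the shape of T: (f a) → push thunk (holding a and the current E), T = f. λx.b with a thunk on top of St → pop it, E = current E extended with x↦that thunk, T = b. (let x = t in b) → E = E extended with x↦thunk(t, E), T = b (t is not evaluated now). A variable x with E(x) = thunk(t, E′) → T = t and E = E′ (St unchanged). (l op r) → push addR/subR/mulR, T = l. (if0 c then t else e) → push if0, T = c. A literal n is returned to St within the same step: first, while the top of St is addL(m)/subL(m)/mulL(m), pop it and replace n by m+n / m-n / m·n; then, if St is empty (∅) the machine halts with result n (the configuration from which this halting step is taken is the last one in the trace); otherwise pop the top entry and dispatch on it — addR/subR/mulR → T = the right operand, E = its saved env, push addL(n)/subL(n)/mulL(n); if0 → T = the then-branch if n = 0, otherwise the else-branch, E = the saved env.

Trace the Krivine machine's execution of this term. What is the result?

t=0: <T=((let x = 0 in 3) - (let v = (((λq. 4) -2) + ((λq. ((λv. 2) q)) 2)) in (if0 (v * -2) then (2 - 6) else (let w = -2 in -4)))), E=∅, St=∅>
t=1: <T=(let x = 0 in 3), E=∅, St=[subR]>
t=2: <T=3, E={x↦thunk(0, ∅)}, St=[subR]>
t=3: <T=(let v = (((λq. 4) -2) + ((λq. ((λv. 2) q)) 2)) in (if0 (v * -2) then (2 - 6) else (let w = -2 in -4))), E=∅, St=[subL(3)]>
t=4: <T=(if0 (v * -2) then (2 - 6) else (let w = -2 in -4)), E={v↦thunk((((λq. 4) -2) + ((λq. ((λv. 2) q)) 2)), ∅)}, St=[subL(3)]>
t=5: <T=(v * -2), E={v↦thunk((((λq. 4) -2) + ((λq. ((λv. 2) q)) 2)), ∅)}, St=[if0 :: subL(3)]>
t=6: <T=v, E={v↦thunk((((λq. 4) -2) + ((λq. ((λv. 2) q)) 2)), ∅)}, St=[mulR :: if0 :: subL(3)]>
t=7: <T=(((λq. 4) -2) + ((λq. ((λv. 2) q)) 2)), E=∅, St=[mulR :: if0 :: subL(3)]>
t=8: <T=((λq. 4) -2), E=∅, St=[addR :: mulR :: if0 :: subL(3)]>
t=9: <T=(λq. 4), E=∅, St=[thunk :: addR :: mulR :: if0 :: subL(3)]>
t=10: <T=4, E={q↦thunk(-2, ∅)}, St=[addR :: mulR :: if0 :: subL(3)]>
t=11: <T=((λq. ((λv. 2) q)) 2), E=∅, St=[addL(4) :: mulR :: if0 :: subL(3)]>
t=12: <T=(λq. ((λv. 2) q)), E=∅, St=[thunk :: addL(4) :: mulR :: if0 :: subL(3)]>
t=13: <T=((λv. 2) q), E={q↦thunk(2, ∅)}, St=[addL(4) :: mulR :: if0 :: subL(3)]>
t=14: <T=(λv. 2), E={q↦thunk(2, ∅)}, St=[thunk :: addL(4) :: mulR :: if0 :: subL(3)]>
t=15: <T=2, E={v↦thunk(q, {q↦thunk(2, ∅)}), q↦thunk(2, ∅)}, St=[addL(4) :: mulR :: if0 :: subL(3)]>
t=16: <T=-2, E={v↦thunk((((λq. 4) -2) + ((λq. ((λv. 2) q)) 2)), ∅)}, St=[mulL(6) :: if0 :: subL(3)]>
t=17: <T=(let w = -2 in -4), E={v↦thunk((((λq. 4) -2) + ((λq. ((λv. 2) q)) 2)), ∅)}, St=[subL(3)]>
t=18: <T=-4, E={w↦thunk(-2, {v↦thunk((((λq. 4) -2) + ((λq. ((λv. 2) q)) 2)), ∅)}), v↦thunk((((λq. 4) -2) + ((λq. ((λv. 2) q)) 2)), ∅)}, St=[subL(3)]>
→ final value 7

Answer: 7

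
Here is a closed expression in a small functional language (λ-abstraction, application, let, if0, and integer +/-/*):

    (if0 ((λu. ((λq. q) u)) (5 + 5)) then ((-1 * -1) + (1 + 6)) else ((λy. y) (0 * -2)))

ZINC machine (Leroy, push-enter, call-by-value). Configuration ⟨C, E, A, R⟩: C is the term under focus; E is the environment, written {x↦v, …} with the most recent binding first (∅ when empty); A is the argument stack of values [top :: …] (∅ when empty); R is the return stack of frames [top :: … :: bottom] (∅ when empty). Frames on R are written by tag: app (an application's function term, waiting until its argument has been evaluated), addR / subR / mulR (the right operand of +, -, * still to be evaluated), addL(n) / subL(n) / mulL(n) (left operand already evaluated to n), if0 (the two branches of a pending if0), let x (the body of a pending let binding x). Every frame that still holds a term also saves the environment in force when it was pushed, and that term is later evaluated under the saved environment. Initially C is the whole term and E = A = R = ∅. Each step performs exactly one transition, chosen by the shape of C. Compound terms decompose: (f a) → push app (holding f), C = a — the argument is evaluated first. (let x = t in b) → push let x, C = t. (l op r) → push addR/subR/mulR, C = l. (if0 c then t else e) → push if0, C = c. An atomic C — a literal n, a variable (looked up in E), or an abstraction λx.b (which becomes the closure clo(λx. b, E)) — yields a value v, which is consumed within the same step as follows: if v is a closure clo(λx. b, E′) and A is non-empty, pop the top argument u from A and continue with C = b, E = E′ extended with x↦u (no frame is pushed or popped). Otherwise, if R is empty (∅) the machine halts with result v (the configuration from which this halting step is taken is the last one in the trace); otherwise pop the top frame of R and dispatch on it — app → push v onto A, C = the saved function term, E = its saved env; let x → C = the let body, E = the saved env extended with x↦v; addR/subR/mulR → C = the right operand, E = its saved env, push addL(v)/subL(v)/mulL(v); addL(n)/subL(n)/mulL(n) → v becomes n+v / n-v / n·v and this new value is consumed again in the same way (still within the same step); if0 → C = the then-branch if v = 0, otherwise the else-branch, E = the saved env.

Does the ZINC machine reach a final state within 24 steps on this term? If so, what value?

[0] [C=(if0 ((λu. ((λq. q) u)) (5 + 5)) then ((-1 * -1) + (1 + 6)) else ((λy. y) (0 * -2))) | E=∅ | A=∅ | R=∅]
[1] [C=((λu. ((λq. q) u)) (5 + 5)) | E=∅ | A=∅ | R=[if0]]
[2] [C=(5 + 5) | E=∅ | A=∅ | R=[app :: if0]]
[3] [C=5 | E=∅ | A=∅ | R=[addR :: app :: if0]]
[4] [C=5 | E=∅ | A=∅ | R=[addL(5) :: app :: if0]]
[5] [C=(λu. ((λq. q) u)) | E=∅ | A=[10] | R=[if0]]
[6] [C=((λq. q) u) | E={u↦10} | A=∅ | R=[if0]]
[7] [C=u | E={u↦10} | A=∅ | R=[app :: if0]]
[8] [C=(λq. q) | E={u↦10} | A=[10] | R=[if0]]
[9] [C=q | E={q↦10, u↦10} | A=∅ | R=[if0]]
[10] [C=((λy. y) (0 * -2)) | E=∅ | A=∅ | R=∅]
[11] [C=(0 * -2) | E=∅ | A=∅ | R=[app]]
[12] [C=0 | E=∅ | A=∅ | R=[mulR :: app]]
[13] [C=-2 | E=∅ | A=∅ | R=[mulL(0) :: app]]
[14] [C=(λy. y) | E=∅ | A=[0] | R=∅]
[15] [C=y | E={y↦0} | A=∅ | R=∅]
→ final value 0

Answer: 0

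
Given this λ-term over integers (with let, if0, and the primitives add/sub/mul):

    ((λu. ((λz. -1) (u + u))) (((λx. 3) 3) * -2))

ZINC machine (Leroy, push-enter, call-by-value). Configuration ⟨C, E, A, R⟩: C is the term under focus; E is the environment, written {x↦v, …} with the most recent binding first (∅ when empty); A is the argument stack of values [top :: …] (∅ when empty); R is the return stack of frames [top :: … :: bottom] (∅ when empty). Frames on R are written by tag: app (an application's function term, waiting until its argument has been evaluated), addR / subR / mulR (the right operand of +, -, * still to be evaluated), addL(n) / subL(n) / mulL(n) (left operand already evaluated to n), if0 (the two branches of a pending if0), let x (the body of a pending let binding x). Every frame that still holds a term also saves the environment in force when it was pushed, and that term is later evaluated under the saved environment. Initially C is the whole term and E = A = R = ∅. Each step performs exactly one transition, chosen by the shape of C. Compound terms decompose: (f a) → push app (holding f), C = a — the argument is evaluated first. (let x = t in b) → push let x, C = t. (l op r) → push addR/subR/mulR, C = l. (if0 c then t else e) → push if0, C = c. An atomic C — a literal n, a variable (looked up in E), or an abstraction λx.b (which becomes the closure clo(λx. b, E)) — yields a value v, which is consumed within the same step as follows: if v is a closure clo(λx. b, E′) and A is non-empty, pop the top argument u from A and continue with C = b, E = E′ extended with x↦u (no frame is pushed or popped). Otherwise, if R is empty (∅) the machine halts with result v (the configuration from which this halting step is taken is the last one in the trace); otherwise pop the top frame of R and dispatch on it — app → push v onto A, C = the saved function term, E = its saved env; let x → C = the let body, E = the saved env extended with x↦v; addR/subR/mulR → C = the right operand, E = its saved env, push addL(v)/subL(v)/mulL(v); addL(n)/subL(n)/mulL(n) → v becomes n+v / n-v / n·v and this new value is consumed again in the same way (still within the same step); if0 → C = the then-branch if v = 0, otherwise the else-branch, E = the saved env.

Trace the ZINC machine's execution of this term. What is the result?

Answer: -1

Derivation:
0. [C=((λu. ((λz. -1) (u + u))) (((λx. 3) 3) * -2)) | E=∅ | A=∅ | R=∅]
1. [C=(((λx. 3) 3) * -2) | E=∅ | A=∅ | R=[app]]
2. [C=((λx. 3) 3) | E=∅ | A=∅ | R=[mulR :: app]]
3. [C=3 | E=∅ | A=∅ | R=[app :: mulR :: app]]
4. [C=(λx. 3) | E=∅ | A=[3] | R=[mulR :: app]]
5. [C=3 | E={x↦3} | A=∅ | R=[mulR :: app]]
6. [C=-2 | E=∅ | A=∅ | R=[mulL(3) :: app]]
7. [C=(λu. ((λz. -1) (u + u))) | E=∅ | A=[-6] | R=∅]
8. [C=((λz. -1) (u + u)) | E={u↦-6} | A=∅ | R=∅]
9. [C=(u + u) | E={u↦-6} | A=∅ | R=[app]]
10. [C=u | E={u↦-6} | A=∅ | R=[addR :: app]]
11. [C=u | E={u↦-6} | A=∅ | R=[addL(-6) :: app]]
12. [C=(λz. -1) | E={u↦-6} | A=[-12] | R=∅]
13. [C=-1 | E={z↦-12, u↦-6} | A=∅ | R=∅]
→ final value -1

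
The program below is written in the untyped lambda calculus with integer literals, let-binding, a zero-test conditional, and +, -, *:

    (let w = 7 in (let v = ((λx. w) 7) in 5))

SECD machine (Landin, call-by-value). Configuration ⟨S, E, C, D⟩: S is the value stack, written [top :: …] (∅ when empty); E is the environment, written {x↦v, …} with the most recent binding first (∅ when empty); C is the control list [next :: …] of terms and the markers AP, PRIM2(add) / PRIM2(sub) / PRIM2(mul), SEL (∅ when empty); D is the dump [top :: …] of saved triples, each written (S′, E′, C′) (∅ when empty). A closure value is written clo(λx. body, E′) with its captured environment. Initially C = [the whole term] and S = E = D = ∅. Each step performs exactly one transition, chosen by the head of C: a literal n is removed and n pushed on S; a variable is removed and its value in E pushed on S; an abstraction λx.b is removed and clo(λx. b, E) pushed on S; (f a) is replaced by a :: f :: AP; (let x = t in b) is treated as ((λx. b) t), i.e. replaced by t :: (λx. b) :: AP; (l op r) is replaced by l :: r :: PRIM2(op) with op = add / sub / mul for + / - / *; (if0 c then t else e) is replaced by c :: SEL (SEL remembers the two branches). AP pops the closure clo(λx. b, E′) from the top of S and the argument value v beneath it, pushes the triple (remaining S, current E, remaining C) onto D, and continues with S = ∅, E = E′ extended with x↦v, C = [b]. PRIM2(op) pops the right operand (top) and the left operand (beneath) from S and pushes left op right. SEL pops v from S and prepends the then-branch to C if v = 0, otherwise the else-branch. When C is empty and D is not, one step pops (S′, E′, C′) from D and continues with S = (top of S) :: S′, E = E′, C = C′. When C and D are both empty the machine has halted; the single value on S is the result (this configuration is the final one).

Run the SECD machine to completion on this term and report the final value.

[0] [S=∅ | E=∅ | C=[(let w = 7 in (let v = ((λx. w) 7) in 5))] | D=∅]
[1] [S=∅ | E=∅ | C=[7 :: (λw. (let v = ((λx. w) 7) in 5)) :: AP] | D=∅]
[2] [S=[7] | E=∅ | C=[(λw. (let v = ((λx. w) 7) in 5)) :: AP] | D=∅]
[3] [S=[clo(λw. (let v = ((λx. w) 7) in 5), ∅) :: 7] | E=∅ | C=[AP] | D=∅]
[4] [S=∅ | E={w↦7} | C=[(let v = ((λx. w) 7) in 5)] | D=[(∅, ∅, ∅)]]
[5] [S=∅ | E={w↦7} | C=[((λx. w) 7) :: (λv. 5) :: AP] | D=[(∅, ∅, ∅)]]
[6] [S=∅ | E={w↦7} | C=[7 :: (λx. w) :: AP :: (λv. 5) :: AP] | D=[(∅, ∅, ∅)]]
[7] [S=[7] | E={w↦7} | C=[(λx. w) :: AP :: (λv. 5) :: AP] | D=[(∅, ∅, ∅)]]
[8] [S=[clo(λx. w, {w↦7}) :: 7] | E={w↦7} | C=[AP :: (λv. 5) :: AP] | D=[(∅, ∅, ∅)]]
[9] [S=∅ | E={x↦7, w↦7} | C=[w] | D=[(∅, {w↦7}, [(λv. 5) :: AP]) :: (∅, ∅, ∅)]]
[10] [S=[7] | E={x↦7, w↦7} | C=∅ | D=[(∅, {w↦7}, [(λv. 5) :: AP]) :: (∅, ∅, ∅)]]
[11] [S=[7] | E={w↦7} | C=[(λv. 5) :: AP] | D=[(∅, ∅, ∅)]]
[12] [S=[clo(λv. 5, {w↦7}) :: 7] | E={w↦7} | C=[AP] | D=[(∅, ∅, ∅)]]
[13] [S=∅ | E={v↦7, w↦7} | C=[5] | D=[(∅, {w↦7}, ∅) :: (∅, ∅, ∅)]]
[14] [S=[5] | E={v↦7, w↦7} | C=∅ | D=[(∅, {w↦7}, ∅) :: (∅, ∅, ∅)]]
[15] [S=[5] | E={w↦7} | C=∅ | D=[(∅, ∅, ∅)]]
[16] [S=[5] | E=∅ | C=∅ | D=∅]
→ final value 5

Answer: 5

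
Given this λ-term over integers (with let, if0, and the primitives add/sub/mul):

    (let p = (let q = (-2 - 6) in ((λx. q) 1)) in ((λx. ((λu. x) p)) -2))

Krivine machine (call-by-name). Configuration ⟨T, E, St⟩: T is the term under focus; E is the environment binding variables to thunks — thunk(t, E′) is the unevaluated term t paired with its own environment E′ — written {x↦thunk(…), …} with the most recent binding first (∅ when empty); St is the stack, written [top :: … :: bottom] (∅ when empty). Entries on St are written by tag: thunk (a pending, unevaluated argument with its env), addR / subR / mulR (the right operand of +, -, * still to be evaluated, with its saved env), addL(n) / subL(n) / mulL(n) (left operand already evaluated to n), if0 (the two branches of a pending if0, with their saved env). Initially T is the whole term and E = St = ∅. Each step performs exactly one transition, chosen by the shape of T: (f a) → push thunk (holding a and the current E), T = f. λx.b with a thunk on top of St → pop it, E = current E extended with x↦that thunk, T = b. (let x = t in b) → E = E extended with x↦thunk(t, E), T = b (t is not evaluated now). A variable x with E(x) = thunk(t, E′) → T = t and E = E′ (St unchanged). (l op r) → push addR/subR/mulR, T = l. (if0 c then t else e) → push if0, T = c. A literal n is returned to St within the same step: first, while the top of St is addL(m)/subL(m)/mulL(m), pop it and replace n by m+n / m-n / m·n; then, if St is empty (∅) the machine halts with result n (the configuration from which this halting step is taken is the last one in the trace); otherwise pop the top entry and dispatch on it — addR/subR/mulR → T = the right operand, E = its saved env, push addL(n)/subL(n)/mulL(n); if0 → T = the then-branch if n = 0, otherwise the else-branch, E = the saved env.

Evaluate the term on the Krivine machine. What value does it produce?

0. [T=(let p = (let q = (-2 - 6) in ((λx. q) 1)) in ((λx. ((λu. x) p)) -2)) | E=∅ | St=∅]
1. [T=((λx. ((λu. x) p)) -2) | E={p↦thunk((let q = (-2 - 6) in ((λx. q) 1)), ∅)} | St=∅]
2. [T=(λx. ((λu. x) p)) | E={p↦thunk((let q = (-2 - 6) in ((λx. q) 1)), ∅)} | St=[thunk]]
3. [T=((λu. x) p) | E={x↦thunk(-2, {p↦thunk((let q = (-2 - 6) in ((λx. q) 1)), ∅)}), p↦thunk((let q = (-2 - 6) in ((λx. q) 1)), ∅)} | St=∅]
4. [T=(λu. x) | E={x↦thunk(-2, {p↦thunk((let q = (-2 - 6) in ((λx. q) 1)), ∅)}), p↦thunk((let q = (-2 - 6) in ((λx. q) 1)), ∅)} | St=[thunk]]
5. [T=x | E={u↦thunk(p, {x↦thunk(-2, {p↦thunk((let q = (-2 - 6) in ((λx. q) 1)), ∅)}), p↦thunk((let q = (-2 - 6) in ((λx. q) 1)), ∅)}), x↦thunk(-2, {p↦thunk((let q = (-2 - 6) in ((λx. q) 1)), ∅)}), p↦thunk((let q = (-2 - 6) in ((λx. q) 1)), ∅)} | St=∅]
6. [T=-2 | E={p↦thunk((let q = (-2 - 6) in ((λx. q) 1)), ∅)} | St=∅]
→ final value -2

Answer: -2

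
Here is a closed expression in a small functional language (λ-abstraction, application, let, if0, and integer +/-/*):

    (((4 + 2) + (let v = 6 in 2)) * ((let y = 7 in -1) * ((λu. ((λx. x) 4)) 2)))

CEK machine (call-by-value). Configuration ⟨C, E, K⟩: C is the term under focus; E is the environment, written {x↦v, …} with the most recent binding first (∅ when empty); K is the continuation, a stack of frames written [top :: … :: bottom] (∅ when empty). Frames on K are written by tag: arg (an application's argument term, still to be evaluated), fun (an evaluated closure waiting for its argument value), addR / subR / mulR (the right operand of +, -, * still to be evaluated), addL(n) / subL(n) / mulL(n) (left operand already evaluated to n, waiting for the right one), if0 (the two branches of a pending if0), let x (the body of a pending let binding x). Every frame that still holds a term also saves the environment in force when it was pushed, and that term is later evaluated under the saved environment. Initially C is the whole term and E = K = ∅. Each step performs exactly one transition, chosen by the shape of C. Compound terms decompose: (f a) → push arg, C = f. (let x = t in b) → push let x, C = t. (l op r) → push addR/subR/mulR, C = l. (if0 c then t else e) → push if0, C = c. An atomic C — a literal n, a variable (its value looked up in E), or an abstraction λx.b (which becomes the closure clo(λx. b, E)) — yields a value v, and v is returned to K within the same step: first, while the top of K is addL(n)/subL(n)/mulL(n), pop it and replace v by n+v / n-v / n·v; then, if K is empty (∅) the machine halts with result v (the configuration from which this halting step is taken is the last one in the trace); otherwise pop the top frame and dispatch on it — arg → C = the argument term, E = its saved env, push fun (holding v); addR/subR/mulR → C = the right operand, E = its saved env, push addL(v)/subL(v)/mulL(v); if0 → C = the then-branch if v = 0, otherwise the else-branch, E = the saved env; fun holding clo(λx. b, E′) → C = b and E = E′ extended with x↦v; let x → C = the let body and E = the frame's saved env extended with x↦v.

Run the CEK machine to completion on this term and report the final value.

[0] ⟨C=(((4 + 2) + (let v = 6 in 2)) * ((let y = 7 in -1) * ((λu. ((λx. x) 4)) 2))); E=∅; K=∅⟩
[1] ⟨C=((4 + 2) + (let v = 6 in 2)); E=∅; K=[mulR]⟩
[2] ⟨C=(4 + 2); E=∅; K=[addR :: mulR]⟩
[3] ⟨C=4; E=∅; K=[addR :: addR :: mulR]⟩
[4] ⟨C=2; E=∅; K=[addL(4) :: addR :: mulR]⟩
[5] ⟨C=(let v = 6 in 2); E=∅; K=[addL(6) :: mulR]⟩
[6] ⟨C=6; E=∅; K=[let v :: addL(6) :: mulR]⟩
[7] ⟨C=2; E={v↦6}; K=[addL(6) :: mulR]⟩
[8] ⟨C=((let y = 7 in -1) * ((λu. ((λx. x) 4)) 2)); E=∅; K=[mulL(8)]⟩
[9] ⟨C=(let y = 7 in -1); E=∅; K=[mulR :: mulL(8)]⟩
[10] ⟨C=7; E=∅; K=[let y :: mulR :: mulL(8)]⟩
[11] ⟨C=-1; E={y↦7}; K=[mulR :: mulL(8)]⟩
[12] ⟨C=((λu. ((λx. x) 4)) 2); E=∅; K=[mulL(-1) :: mulL(8)]⟩
[13] ⟨C=(λu. ((λx. x) 4)); E=∅; K=[arg :: mulL(-1) :: mulL(8)]⟩
[14] ⟨C=2; E=∅; K=[fun :: mulL(-1) :: mulL(8)]⟩
[15] ⟨C=((λx. x) 4); E={u↦2}; K=[mulL(-1) :: mulL(8)]⟩
[16] ⟨C=(λx. x); E={u↦2}; K=[arg :: mulL(-1) :: mulL(8)]⟩
[17] ⟨C=4; E={u↦2}; K=[fun :: mulL(-1) :: mulL(8)]⟩
[18] ⟨C=x; E={x↦4, u↦2}; K=[mulL(-1) :: mulL(8)]⟩
→ final value -32

Answer: -32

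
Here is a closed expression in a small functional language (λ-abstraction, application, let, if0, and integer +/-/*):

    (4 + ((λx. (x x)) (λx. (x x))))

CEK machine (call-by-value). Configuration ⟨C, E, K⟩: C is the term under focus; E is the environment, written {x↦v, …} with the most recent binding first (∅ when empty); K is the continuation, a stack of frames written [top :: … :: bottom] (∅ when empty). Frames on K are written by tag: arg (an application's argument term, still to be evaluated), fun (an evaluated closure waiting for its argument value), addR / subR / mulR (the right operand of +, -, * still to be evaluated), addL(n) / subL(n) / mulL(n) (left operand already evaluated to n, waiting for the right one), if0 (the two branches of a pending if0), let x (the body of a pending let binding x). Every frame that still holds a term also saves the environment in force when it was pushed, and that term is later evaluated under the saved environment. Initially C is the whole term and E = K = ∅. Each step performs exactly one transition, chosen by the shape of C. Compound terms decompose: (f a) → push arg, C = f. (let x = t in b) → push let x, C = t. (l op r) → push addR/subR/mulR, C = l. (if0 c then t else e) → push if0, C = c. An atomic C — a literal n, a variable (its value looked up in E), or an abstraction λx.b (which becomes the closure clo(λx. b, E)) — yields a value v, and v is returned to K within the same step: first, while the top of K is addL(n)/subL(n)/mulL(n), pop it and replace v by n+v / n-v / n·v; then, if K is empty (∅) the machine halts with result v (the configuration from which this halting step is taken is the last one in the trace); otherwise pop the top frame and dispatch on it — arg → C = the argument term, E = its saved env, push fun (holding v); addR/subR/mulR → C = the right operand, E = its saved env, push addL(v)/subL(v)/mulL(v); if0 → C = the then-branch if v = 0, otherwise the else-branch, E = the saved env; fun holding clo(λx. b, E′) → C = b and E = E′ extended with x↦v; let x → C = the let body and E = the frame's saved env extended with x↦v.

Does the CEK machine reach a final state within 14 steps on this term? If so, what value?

step 0: <C=(4 + ((λx. (x x)) (λx. (x x)))), E=∅, K=∅>
step 1: <C=4, E=∅, K=[addR]>
step 2: <C=((λx. (x x)) (λx. (x x))), E=∅, K=[addL(4)]>
step 3: <C=(λx. (x x)), E=∅, K=[arg :: addL(4)]>
step 4: <C=(λx. (x x)), E=∅, K=[fun :: addL(4)]>
step 5: <C=(x x), E={x↦clo(λx. (x x), ∅)}, K=[addL(4)]>
step 6: <C=x, E={x↦clo(λx. (x x), ∅)}, K=[arg :: addL(4)]>
step 7: <C=x, E={x↦clo(λx. (x x), ∅)}, K=[fun :: addL(4)]>
… configuration repeats with period 3 (steps 5–7 recur indefinitely) …

Answer: DIVERGES (no final state within 14 steps)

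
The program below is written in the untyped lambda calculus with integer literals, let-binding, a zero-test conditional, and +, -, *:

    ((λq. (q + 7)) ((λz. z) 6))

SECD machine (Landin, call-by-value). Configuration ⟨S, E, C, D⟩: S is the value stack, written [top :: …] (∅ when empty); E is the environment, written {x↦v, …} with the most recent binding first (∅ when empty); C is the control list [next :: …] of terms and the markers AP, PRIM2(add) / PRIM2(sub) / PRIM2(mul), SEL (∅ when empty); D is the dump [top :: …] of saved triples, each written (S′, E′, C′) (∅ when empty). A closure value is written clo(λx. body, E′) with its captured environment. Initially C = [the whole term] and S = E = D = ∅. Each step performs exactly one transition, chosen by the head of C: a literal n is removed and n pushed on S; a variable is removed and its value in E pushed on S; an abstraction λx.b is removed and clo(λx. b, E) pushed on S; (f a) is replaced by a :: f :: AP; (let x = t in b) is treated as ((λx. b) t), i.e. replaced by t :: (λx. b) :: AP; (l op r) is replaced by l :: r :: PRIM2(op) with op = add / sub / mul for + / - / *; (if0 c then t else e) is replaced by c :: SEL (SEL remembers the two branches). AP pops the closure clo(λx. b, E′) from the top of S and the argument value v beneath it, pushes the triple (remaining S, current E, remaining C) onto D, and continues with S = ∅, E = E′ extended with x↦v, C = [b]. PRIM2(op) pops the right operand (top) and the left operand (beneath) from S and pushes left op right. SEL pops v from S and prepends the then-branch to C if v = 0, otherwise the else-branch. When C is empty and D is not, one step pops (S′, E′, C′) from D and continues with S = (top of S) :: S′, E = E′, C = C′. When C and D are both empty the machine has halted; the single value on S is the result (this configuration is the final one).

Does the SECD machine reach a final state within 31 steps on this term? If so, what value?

0. <S=∅, E=∅, C=[((λq. (q + 7)) ((λz. z) 6))], D=∅>
1. <S=∅, E=∅, C=[((λz. z) 6) :: (λq. (q + 7)) :: AP], D=∅>
2. <S=∅, E=∅, C=[6 :: (λz. z) :: AP :: (λq. (q + 7)) :: AP], D=∅>
3. <S=[6], E=∅, C=[(λz. z) :: AP :: (λq. (q + 7)) :: AP], D=∅>
4. <S=[clo(λz. z, ∅) :: 6], E=∅, C=[AP :: (λq. (q + 7)) :: AP], D=∅>
5. <S=∅, E={z↦6}, C=[z], D=[(∅, ∅, [(λq. (q + 7)) :: AP])]>
6. <S=[6], E={z↦6}, C=∅, D=[(∅, ∅, [(λq. (q + 7)) :: AP])]>
7. <S=[6], E=∅, C=[(λq. (q + 7)) :: AP], D=∅>
8. <S=[clo(λq. (q + 7), ∅) :: 6], E=∅, C=[AP], D=∅>
9. <S=∅, E={q↦6}, C=[(q + 7)], D=[(∅, ∅, ∅)]>
10. <S=∅, E={q↦6}, C=[q :: 7 :: PRIM2(add)], D=[(∅, ∅, ∅)]>
11. <S=[6], E={q↦6}, C=[7 :: PRIM2(add)], D=[(∅, ∅, ∅)]>
12. <S=[7 :: 6], E={q↦6}, C=[PRIM2(add)], D=[(∅, ∅, ∅)]>
13. <S=[13], E={q↦6}, C=∅, D=[(∅, ∅, ∅)]>
14. <S=[13], E=∅, C=∅, D=∅>
→ final value 13

Answer: 13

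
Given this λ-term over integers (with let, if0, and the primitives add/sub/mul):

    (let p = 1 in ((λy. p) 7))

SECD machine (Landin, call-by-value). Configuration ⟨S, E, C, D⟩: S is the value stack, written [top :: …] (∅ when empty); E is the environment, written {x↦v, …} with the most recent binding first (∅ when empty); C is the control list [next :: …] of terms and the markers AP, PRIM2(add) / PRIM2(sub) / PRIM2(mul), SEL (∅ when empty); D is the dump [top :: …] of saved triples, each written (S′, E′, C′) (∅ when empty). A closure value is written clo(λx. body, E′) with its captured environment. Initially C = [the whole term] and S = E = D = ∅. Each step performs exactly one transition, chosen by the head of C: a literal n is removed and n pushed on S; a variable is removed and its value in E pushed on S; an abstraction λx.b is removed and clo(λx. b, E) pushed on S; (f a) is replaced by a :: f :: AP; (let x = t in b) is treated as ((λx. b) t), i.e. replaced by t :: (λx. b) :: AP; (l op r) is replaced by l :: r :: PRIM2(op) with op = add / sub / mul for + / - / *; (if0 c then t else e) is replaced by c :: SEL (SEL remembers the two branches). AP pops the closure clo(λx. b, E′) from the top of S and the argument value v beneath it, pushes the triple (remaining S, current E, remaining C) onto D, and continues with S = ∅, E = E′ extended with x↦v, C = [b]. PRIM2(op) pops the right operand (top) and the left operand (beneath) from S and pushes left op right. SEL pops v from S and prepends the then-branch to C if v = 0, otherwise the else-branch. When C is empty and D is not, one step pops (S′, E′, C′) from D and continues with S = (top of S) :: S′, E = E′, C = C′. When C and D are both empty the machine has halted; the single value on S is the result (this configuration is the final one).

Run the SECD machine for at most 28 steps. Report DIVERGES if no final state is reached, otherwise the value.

Answer: 1

Machine steps:
0. ⟨S=∅; E=∅; C=[(let p = 1 in ((λy. p) 7))]; D=∅⟩
1. ⟨S=∅; E=∅; C=[1 :: (λp. ((λy. p) 7)) :: AP]; D=∅⟩
2. ⟨S=[1]; E=∅; C=[(λp. ((λy. p) 7)) :: AP]; D=∅⟩
3. ⟨S=[clo(λp. ((λy. p) 7), ∅) :: 1]; E=∅; C=[AP]; D=∅⟩
4. ⟨S=∅; E={p↦1}; C=[((λy. p) 7)]; D=[(∅, ∅, ∅)]⟩
5. ⟨S=∅; E={p↦1}; C=[7 :: (λy. p) :: AP]; D=[(∅, ∅, ∅)]⟩
6. ⟨S=[7]; E={p↦1}; C=[(λy. p) :: AP]; D=[(∅, ∅, ∅)]⟩
7. ⟨S=[clo(λy. p, {p↦1}) :: 7]; E={p↦1}; C=[AP]; D=[(∅, ∅, ∅)]⟩
8. ⟨S=∅; E={y↦7, p↦1}; C=[p]; D=[(∅, {p↦1}, ∅) :: (∅, ∅, ∅)]⟩
9. ⟨S=[1]; E={y↦7, p↦1}; C=∅; D=[(∅, {p↦1}, ∅) :: (∅, ∅, ∅)]⟩
10. ⟨S=[1]; E={p↦1}; C=∅; D=[(∅, ∅, ∅)]⟩
11. ⟨S=[1]; E=∅; C=∅; D=∅⟩
→ final value 1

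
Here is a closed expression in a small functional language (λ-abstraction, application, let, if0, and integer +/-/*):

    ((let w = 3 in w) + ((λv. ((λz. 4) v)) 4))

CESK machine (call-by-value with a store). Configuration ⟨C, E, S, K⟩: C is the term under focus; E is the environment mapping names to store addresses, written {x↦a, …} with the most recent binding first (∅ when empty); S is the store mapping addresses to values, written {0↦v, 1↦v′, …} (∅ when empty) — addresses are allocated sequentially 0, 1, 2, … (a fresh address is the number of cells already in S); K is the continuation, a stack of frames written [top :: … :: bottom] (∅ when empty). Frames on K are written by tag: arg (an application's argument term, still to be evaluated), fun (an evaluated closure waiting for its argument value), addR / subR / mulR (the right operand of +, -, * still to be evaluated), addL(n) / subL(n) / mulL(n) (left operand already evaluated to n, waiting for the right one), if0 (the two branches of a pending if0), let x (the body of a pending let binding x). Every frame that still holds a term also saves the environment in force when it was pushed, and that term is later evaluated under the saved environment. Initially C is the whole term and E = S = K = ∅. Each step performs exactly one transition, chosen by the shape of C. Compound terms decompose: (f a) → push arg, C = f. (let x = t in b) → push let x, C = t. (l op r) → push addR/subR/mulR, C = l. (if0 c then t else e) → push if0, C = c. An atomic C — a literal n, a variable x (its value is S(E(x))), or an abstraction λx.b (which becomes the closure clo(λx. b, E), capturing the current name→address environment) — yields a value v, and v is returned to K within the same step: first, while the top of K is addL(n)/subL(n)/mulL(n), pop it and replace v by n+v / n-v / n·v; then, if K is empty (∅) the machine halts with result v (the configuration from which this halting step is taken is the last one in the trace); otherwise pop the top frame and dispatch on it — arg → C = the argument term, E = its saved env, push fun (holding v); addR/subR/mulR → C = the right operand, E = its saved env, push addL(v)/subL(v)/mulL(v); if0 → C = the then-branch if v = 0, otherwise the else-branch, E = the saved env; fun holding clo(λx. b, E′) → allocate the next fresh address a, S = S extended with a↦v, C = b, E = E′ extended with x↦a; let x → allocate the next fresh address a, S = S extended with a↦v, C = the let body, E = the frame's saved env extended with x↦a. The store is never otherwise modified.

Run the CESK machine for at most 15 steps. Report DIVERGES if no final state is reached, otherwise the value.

t=0: [C=((let w = 3 in w) + ((λv. ((λz. 4) v)) 4)) | E=∅ | S=∅ | K=∅]
t=1: [C=(let w = 3 in w) | E=∅ | S=∅ | K=[addR]]
t=2: [C=3 | E=∅ | S=∅ | K=[let w :: addR]]
t=3: [C=w | E={w↦0} | S={0↦3} | K=[addR]]
t=4: [C=((λv. ((λz. 4) v)) 4) | E=∅ | S={0↦3} | K=[addL(3)]]
t=5: [C=(λv. ((λz. 4) v)) | E=∅ | S={0↦3} | K=[arg :: addL(3)]]
t=6: [C=4 | E=∅ | S={0↦3} | K=[fun :: addL(3)]]
t=7: [C=((λz. 4) v) | E={v↦1} | S={0↦3, 1↦4} | K=[addL(3)]]
t=8: [C=(λz. 4) | E={v↦1} | S={0↦3, 1↦4} | K=[arg :: addL(3)]]
t=9: [C=v | E={v↦1} | S={0↦3, 1↦4} | K=[fun :: addL(3)]]
t=10: [C=4 | E={z↦2, v↦1} | S={0↦3, 1↦4, 2↦4} | K=[addL(3)]]
→ final value 7

Answer: 7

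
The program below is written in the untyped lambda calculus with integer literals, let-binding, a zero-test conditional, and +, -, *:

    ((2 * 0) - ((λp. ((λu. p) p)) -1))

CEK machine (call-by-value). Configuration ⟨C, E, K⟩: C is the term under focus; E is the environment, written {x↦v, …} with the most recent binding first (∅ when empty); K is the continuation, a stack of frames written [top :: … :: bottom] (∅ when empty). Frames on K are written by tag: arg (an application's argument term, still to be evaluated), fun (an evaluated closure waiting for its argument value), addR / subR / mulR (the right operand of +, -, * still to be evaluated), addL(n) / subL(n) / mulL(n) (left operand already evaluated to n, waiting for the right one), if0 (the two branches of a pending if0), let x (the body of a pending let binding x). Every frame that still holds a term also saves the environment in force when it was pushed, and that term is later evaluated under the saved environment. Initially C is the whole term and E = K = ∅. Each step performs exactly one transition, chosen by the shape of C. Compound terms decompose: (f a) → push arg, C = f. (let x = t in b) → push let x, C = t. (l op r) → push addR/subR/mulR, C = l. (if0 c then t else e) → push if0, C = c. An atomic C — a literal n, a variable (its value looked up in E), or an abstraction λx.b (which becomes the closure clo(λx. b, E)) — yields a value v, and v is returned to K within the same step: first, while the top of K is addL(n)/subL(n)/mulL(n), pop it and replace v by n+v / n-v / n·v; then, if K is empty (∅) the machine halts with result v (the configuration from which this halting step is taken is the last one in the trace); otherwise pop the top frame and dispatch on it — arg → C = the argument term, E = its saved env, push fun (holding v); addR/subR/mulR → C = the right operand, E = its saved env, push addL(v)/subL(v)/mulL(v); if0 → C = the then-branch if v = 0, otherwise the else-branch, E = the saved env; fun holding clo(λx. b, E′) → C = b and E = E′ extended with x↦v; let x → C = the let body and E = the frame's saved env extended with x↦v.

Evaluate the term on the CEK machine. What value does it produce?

Answer: 1

Execution trace:
[0] ⟨C=((2 * 0) - ((λp. ((λu. p) p)) -1)); E=∅; K=∅⟩
[1] ⟨C=(2 * 0); E=∅; K=[subR]⟩
[2] ⟨C=2; E=∅; K=[mulR :: subR]⟩
[3] ⟨C=0; E=∅; K=[mulL(2) :: subR]⟩
[4] ⟨C=((λp. ((λu. p) p)) -1); E=∅; K=[subL(0)]⟩
[5] ⟨C=(λp. ((λu. p) p)); E=∅; K=[arg :: subL(0)]⟩
[6] ⟨C=-1; E=∅; K=[fun :: subL(0)]⟩
[7] ⟨C=((λu. p) p); E={p↦-1}; K=[subL(0)]⟩
[8] ⟨C=(λu. p); E={p↦-1}; K=[arg :: subL(0)]⟩
[9] ⟨C=p; E={p↦-1}; K=[fun :: subL(0)]⟩
[10] ⟨C=p; E={u↦-1, p↦-1}; K=[subL(0)]⟩
→ final value 1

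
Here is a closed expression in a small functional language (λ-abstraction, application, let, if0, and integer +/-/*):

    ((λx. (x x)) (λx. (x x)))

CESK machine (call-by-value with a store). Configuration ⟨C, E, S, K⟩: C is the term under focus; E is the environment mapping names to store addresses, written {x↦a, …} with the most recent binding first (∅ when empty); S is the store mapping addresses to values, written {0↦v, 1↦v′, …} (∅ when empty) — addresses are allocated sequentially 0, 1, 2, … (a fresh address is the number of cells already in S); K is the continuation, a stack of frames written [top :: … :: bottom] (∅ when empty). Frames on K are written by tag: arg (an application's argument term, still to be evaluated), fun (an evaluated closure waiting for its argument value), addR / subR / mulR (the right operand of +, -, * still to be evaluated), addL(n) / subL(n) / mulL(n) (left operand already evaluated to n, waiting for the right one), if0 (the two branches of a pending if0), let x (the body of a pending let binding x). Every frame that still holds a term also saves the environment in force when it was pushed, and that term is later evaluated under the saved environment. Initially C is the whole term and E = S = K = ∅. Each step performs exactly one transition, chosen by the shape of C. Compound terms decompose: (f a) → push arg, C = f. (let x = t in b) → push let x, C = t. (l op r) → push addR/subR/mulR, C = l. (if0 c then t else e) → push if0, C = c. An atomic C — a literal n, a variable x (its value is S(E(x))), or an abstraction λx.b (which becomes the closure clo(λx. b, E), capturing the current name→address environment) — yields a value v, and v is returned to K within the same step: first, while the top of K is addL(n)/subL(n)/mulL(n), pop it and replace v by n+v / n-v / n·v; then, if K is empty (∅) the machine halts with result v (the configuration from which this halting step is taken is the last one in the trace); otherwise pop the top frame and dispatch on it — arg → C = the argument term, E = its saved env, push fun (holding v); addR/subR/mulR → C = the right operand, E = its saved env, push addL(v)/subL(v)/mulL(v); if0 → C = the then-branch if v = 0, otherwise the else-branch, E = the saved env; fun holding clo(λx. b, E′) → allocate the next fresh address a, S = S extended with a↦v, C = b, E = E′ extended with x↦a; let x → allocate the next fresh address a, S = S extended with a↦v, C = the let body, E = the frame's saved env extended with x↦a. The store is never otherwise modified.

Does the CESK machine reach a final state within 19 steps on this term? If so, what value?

Answer: DIVERGES (no final state within 19 steps)

Machine steps:
[0] [C=((λx. (x x)) (λx. (x x))) | E=∅ | S=∅ | K=∅]
[1] [C=(λx. (x x)) | E=∅ | S=∅ | K=[arg]]
[2] [C=(λx. (x x)) | E=∅ | S=∅ | K=[fun]]
[3] [C=(x x) | E={x↦0} | S={0↦clo(λx. (x x), ∅)} | K=∅]
[4] [C=x | E={x↦0} | S={0↦clo(λx. (x x), ∅)} | K=[arg]]
[5] [C=x | E={x↦0} | S={0↦clo(λx. (x x), ∅)} | K=[fun]]
[6] [C=(x x) | E={x↦1} | S={0↦clo(λx. (x x), ∅), 1↦clo(λx. (x x), ∅)} | K=∅]
[7] [C=x | E={x↦1} | S={0↦clo(λx. (x x), ∅), 1↦clo(λx. (x x), ∅)} | K=[arg]]
[8] [C=x | E={x↦1} | S={0↦clo(λx. (x x), ∅), 1↦clo(λx. (x x), ∅)} | K=[fun]]
[9] [C=(x x) | E={x↦2} | S={0↦clo(λx. (x x), ∅), 1↦clo(λx. (x x), ∅), 2↦clo(λx. (x x), ∅)} | K=∅]
[10] [C=x | E={x↦2} | S={0↦clo(λx. (x x), ∅), 1↦clo(λx. (x x), ∅), 2↦clo(λx. (x x), ∅)} | K=[arg]]
[11] [C=x | E={x↦2} | S={0↦clo(λx. (x x), ∅), 1↦clo(λx. (x x), ∅), 2↦clo(λx. (x x), ∅)} | K=[fun]]
[12] [C=(x x) | E={x↦3} | S={0↦clo(λx. (x x), ∅), 1↦clo(λx. (x x), ∅), 2↦clo(λx. (x x), ∅), 3↦clo(λx. (x x), ∅)} | K=∅]
[13] [C=x | E={x↦3} | S={0↦clo(λx. (x x), ∅), 1↦clo(λx. (x x), ∅), 2↦clo(λx. (x x), ∅), 3↦clo(λx. (x x), ∅)} | K=[arg]]
[14] [C=x | E={x↦3} | S={0↦clo(λx. (x x), ∅), 1↦clo(λx. (x x), ∅), 2↦clo(λx. (x x), ∅), 3↦clo(λx. (x x), ∅)} | K=[fun]]
[15] [C=(x x) | E={x↦4} | S={0↦clo(λx. (x x), ∅), 1↦clo(λx. (x x), ∅), 2↦clo(λx. (x x), ∅), 3↦clo(λx. (x x), ∅), 4↦clo(λx. (x x), ∅)} | K=∅]
[16] [C=x | E={x↦4} | S={0↦clo(λx. (x x), ∅), 1↦clo(λx. (x x), ∅), 2↦clo(λx. (x x), ∅), 3↦clo(λx. (x x), ∅), 4↦clo(λx. (x x), ∅)} | K=[arg]]
[17] [C=x | E={x↦4} | S={0↦clo(λx. (x x), ∅), 1↦clo(λx. (x x), ∅), 2↦clo(λx. (x x), ∅), 3↦clo(λx. (x x), ∅), 4↦clo(λx. (x x), ∅)} | K=[fun]]
[18] [C=(x x) | E={x↦5} | S={0↦clo(λx. (x x), ∅), 1↦clo(λx. (x x), ∅), 2↦clo(λx. (x x), ∅), 3↦clo(λx. (x x), ∅), 4↦clo(λx. (x x), ∅), 5↦clo(λx. (x x), ∅)} | K=∅]
[19] [C=x | E={x↦5} | S={0↦clo(λx. (x x), ∅), 1↦clo(λx. (x x), ∅), 2↦clo(λx. (x x), ∅), 3↦clo(λx. (x x), ∅), 4↦clo(λx. (x x), ∅), 5↦clo(λx. (x x), ∅)} | K=[arg]]
→ 19 transitions taken and the configuration is still not final: no result within 19 steps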